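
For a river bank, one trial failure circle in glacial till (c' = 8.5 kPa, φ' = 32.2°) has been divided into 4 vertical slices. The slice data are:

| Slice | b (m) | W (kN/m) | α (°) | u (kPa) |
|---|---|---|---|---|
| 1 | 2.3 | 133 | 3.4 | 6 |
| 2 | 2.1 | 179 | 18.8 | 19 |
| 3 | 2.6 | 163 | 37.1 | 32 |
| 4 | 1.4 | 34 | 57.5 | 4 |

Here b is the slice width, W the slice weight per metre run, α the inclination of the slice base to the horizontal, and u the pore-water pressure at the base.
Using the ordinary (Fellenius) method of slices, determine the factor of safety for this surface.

Ordinary method of slices: FS = Σ[c'·Δl_i + (W_i cosα_i − u_i·Δl_i)·tanφ'] / Σ W_i sinα_i, with Δl_i = b_i / cosα_i.
Slice 1: Δl = 2.3/cos3.4° = 2.304 m; N'_1 = 133·cos3.4° − 6·2.304 = 118.9; c'Δl = 19.58; W sinα = 7.9
Slice 2: Δl = 2.1/cos18.8° = 2.218 m; N'_2 = 179·cos18.8° − 19·2.218 = 127.3; c'Δl = 18.86; W sinα = 57.7
Slice 3: Δl = 2.6/cos37.1° = 3.260 m; N'_3 = 163·cos37.1° − 32·3.260 = 25.7; c'Δl = 27.71; W sinα = 98.3
Slice 4: Δl = 1.4/cos57.5° = 2.606 m; N'_4 = 34·cos57.5° − 4·2.606 = 7.8; c'Δl = 22.15; W sinα = 28.7
Σc'Δl = 88.3 kN/m; ΣN' = 279.8 kN/m; ΣW sinα = 192.6 kN/m
Resisting = 88.3 + 279.8·tan32.2° = 88.3 + 176.2 = 264.5 kN/m
FS = 264.5 / 192.6 = 1.373

FS = 1.37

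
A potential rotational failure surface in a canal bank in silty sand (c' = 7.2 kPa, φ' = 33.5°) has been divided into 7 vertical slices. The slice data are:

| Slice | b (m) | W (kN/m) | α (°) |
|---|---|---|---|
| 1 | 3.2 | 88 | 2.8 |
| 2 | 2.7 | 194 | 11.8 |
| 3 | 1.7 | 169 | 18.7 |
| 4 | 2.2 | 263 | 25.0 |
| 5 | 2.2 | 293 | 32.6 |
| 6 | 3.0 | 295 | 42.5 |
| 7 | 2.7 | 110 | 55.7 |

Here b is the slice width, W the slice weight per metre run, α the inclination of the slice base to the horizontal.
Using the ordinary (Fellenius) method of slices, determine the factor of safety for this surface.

FS = 1.45

Ordinary method of slices: FS = Σ[c'·Δl_i + (W_i cosα_i)·tanφ'] / Σ W_i sinα_i, with Δl_i = b_i / cosα_i.
Slice 1: Δl = 3.2/cos2.8° = 3.204 m; N'_1 = 88·cos2.8° = 87.9; c'Δl = 23.07; W sinα = 4.3
Slice 2: Δl = 2.7/cos11.8° = 2.758 m; N'_2 = 194·cos11.8° = 189.9; c'Δl = 19.86; W sinα = 39.7
Slice 3: Δl = 1.7/cos18.7° = 1.795 m; N'_3 = 169·cos18.7° = 160.1; c'Δl = 12.92; W sinα = 54.2
Slice 4: Δl = 2.2/cos25.0° = 2.427 m; N'_4 = 263·cos25.0° = 238.4; c'Δl = 17.48; W sinα = 111.1
Slice 5: Δl = 2.2/cos32.6° = 2.611 m; N'_5 = 293·cos32.6° = 246.8; c'Δl = 18.80; W sinα = 157.9
Slice 6: Δl = 3.0/cos42.5° = 4.069 m; N'_6 = 295·cos42.5° = 217.5; c'Δl = 29.30; W sinα = 199.3
Slice 7: Δl = 2.7/cos55.7° = 4.791 m; N'_7 = 110·cos55.7° = 62.0; c'Δl = 34.50; W sinα = 90.9
Σc'Δl = 155.9 kN/m; ΣN' = 1202.6 kN/m; ΣW sinα = 657.3 kN/m
Resisting = 155.9 + 1202.6·tan33.5° = 155.9 + 796.0 = 951.9 kN/m
FS = 951.9 / 657.3 = 1.448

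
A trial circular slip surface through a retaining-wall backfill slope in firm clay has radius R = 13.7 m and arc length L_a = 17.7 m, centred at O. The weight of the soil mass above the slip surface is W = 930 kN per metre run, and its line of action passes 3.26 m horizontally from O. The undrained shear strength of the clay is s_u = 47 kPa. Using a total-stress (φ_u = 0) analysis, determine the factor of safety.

FS = 3.76

Taking moments about the centre O, the resisting moment is provided by the undrained shear strength acting along the arc:
M_R = s_u·L_a·R = 47·17.70·13.7 = 11397.0 kN·m/m
M_D = W·d = 930·3.26 = 3031.8 kN·m/m
FS = M_R / M_D = 11397.0 / 3031.8 = 3.759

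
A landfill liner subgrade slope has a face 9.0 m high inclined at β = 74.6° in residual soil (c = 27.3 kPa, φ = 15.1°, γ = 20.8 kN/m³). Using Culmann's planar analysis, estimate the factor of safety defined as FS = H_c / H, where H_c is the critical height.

H_c = (4c/γ) · sinβ cosφ / [1 − cos(β − φ)]
    = (4·27.3/20.8) · sin74.6°·cos15.1° / [1 − cos59.5°]
    = 5.250 · 0.9308 / 0.4925 = 9.92 m
FS = H_c / H = 9.92 / 9.0 = 1.103

FS = 1.10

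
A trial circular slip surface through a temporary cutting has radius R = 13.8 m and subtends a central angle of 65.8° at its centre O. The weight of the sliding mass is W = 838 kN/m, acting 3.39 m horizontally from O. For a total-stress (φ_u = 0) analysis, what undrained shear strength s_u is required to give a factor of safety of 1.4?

FS = s_u·L_a·R / (W·d), so s_u = FS·W·d / (L_a·R).
Arc length L_a = R·θ = 13.8·(65.8°·π/180) = 13.8·1.1484 = 15.85 m
s_u = 1.4·838·3.39 / (15.85·13.8) = 3977.1 / 218.71 = 18.18 kPa

s_u = 18.2 kPa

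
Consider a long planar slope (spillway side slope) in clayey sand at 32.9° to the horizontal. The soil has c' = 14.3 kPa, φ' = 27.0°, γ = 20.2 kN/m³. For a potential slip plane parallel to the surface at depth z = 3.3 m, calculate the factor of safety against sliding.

FS = 1.26

For an infinite slope with a slip plane parallel to the surface (no pore pressure): FS = [c' + γz cos²β tanφ'] / [γz sinβ cosβ].
γz = 20.2·3.3 = 66.66 kN/m²
Numerator = 14.3 + 66.66·cos²32.9°·tan27.0° = 14.3 + 66.66·0.7050·0.5095 = 38.244 kPa
Denominator = 66.66·sin32.9°·cos32.9° = 66.66·0.5432·0.8396 = 30.401 kPa
FS = 38.244 / 30.401 = 1.258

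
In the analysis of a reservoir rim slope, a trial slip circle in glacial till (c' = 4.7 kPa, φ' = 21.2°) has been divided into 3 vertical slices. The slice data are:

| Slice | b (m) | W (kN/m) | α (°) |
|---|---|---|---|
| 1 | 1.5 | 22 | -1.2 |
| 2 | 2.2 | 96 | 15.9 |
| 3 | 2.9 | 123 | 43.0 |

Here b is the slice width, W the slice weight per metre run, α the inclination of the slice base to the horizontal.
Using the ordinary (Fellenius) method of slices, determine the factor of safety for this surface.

Ordinary method of slices: FS = Σ[c'·Δl_i + (W_i cosα_i)·tanφ'] / Σ W_i sinα_i, with Δl_i = b_i / cosα_i.
Slice 1: Δl = 1.5/cos(-1.2°) = 1.500 m; N'_1 = 22·cos(-1.2°) = 22.0; c'Δl = 7.05; W sinα = -0.5
Slice 2: Δl = 2.2/cos15.9° = 2.288 m; N'_2 = 96·cos15.9° = 92.3; c'Δl = 10.75; W sinα = 26.3
Slice 3: Δl = 2.9/cos43.0° = 3.965 m; N'_3 = 123·cos43.0° = 90.0; c'Δl = 18.64; W sinα = 83.9
Σc'Δl = 36.4 kN/m; ΣN' = 204.3 kN/m; ΣW sinα = 109.7 kN/m
Resisting = 36.4 + 204.3·tan21.2° = 36.4 + 79.2 = 115.7 kN/m
FS = 115.7 / 109.7 = 1.054

FS = 1.05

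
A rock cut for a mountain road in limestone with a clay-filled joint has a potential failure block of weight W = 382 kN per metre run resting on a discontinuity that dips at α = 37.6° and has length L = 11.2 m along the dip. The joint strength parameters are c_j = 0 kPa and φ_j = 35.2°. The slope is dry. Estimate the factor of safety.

Resolving the block weight along and normal to the plane and applying the Mohr–Coulomb strength on the joint:
N' = W cosα = 382·cos37.6° = 302.7 kN/m
Driving force T = W sinα = 382·sin37.6° = 233.1 kN/m
Resisting force R = c_j·L + N'·tanφ_j = 0·11.2 + 302.7·tan35.2° = 0.0 + 213.5 = 213.5 kN/m
FS = R / T = 213.5 / 233.1 = 0.916

FS = 0.92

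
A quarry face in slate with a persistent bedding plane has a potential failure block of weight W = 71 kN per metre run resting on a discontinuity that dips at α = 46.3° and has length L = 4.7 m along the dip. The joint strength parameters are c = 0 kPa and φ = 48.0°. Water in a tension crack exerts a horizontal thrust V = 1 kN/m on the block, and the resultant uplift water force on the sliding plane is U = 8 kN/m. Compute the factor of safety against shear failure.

FS = 0.86

Resolving the block weight along and normal to the plane and applying the Mohr–Coulomb strength on the joint:
N' = W cosα − U − V sinα = 71·cos46.3° − 8 − 1·sin46.3° = 40.3 kN/m
Driving force T = W sinα + V cosα = 71·sin46.3° + 1·cos46.3° = 52.0 kN/m
Resisting force R = c·L + N'·tanφ = 0·4.7 + 40.3·tan48.0° = 0.0 + 44.8 = 44.8 kN/m
FS = R / T = 44.8 / 52.0 = 0.861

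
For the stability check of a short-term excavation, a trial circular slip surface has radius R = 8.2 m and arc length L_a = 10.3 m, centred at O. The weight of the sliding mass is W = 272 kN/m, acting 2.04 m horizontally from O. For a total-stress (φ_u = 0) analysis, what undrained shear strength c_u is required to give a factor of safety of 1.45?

c_u = 9.5 kPa

FS = c_u·L_a·R / (W·d), so c_u = FS·W·d / (L_a·R).
c_u = 1.45·272·2.04 / (10.30·8.2) = 804.6 / 84.46 = 9.53 kPa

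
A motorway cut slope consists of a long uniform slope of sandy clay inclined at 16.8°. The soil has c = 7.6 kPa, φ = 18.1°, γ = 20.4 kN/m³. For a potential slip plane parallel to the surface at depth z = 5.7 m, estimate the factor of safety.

FS = 1.32

For an infinite slope with a slip plane parallel to the surface (no pore pressure): FS = [c + γz cos²β tanφ] / [γz sinβ cosβ].
γz = 20.4·5.7 = 116.28 kN/m²
Numerator = 7.6 + 116.28·cos²16.8°·tan18.1° = 7.6 + 116.28·0.9165·0.3269 = 42.431 kPa
Denominator = 116.28·sin16.8°·cos16.8° = 116.28·0.2890·0.9573 = 32.174 kPa
FS = 42.431 / 32.174 = 1.319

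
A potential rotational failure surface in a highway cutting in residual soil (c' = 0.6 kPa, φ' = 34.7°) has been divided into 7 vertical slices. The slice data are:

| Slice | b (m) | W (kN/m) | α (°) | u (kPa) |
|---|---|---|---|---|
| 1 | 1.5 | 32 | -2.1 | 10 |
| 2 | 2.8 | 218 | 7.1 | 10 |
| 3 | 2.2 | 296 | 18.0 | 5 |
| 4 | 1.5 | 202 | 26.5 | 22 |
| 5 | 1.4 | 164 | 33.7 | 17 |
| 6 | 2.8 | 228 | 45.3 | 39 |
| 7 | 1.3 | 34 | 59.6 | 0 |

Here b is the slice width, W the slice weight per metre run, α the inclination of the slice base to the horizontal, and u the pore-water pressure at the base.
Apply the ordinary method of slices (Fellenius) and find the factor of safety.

Ordinary method of slices: FS = Σ[c'·Δl_i + (W_i cosα_i − u_i·Δl_i)·tanφ'] / Σ W_i sinα_i, with Δl_i = b_i / cosα_i.
Slice 1: Δl = 1.5/cos(-2.1°) = 1.501 m; N'_1 = 32·cos(-2.1°) − 10·1.501 = 17.0; c'Δl = 0.90; W sinα = -1.2
Slice 2: Δl = 2.8/cos7.1° = 2.822 m; N'_2 = 218·cos7.1° − 10·2.822 = 188.1; c'Δl = 1.69; W sinα = 26.9
Slice 3: Δl = 2.2/cos18.0° = 2.313 m; N'_3 = 296·cos18.0° − 5·2.313 = 269.9; c'Δl = 1.39; W sinα = 91.5
Slice 4: Δl = 1.5/cos26.5° = 1.676 m; N'_4 = 202·cos26.5° − 22·1.676 = 143.9; c'Δl = 1.01; W sinα = 90.1
Slice 5: Δl = 1.4/cos33.7° = 1.683 m; N'_5 = 164·cos33.7° − 17·1.683 = 107.8; c'Δl = 1.01; W sinα = 91.0
Slice 6: Δl = 2.8/cos45.3° = 3.981 m; N'_6 = 228·cos45.3° − 39·3.981 = 5.1; c'Δl = 2.39; W sinα = 162.1
Slice 7: Δl = 1.3/cos59.6° = 2.569 m; N'_7 = 34·cos59.6° − 0·2.569 = 17.2; c'Δl = 1.54; W sinα = 29.3
Σc'Δl = 9.9 kN/m; ΣN' = 749.1 kN/m; ΣW sinα = 489.8 kN/m
Resisting = 9.9 + 749.1·tan34.7° = 9.9 + 518.7 = 528.6 kN/m
FS = 528.6 / 489.8 = 1.079

FS = 1.08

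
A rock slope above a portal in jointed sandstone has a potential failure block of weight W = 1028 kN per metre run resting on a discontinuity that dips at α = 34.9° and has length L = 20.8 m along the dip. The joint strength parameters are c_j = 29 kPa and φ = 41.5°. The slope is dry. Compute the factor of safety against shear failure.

FS = 2.29

Resolving the block weight along and normal to the plane and applying the Mohr–Coulomb strength on the joint:
N' = W cosα = 1028·cos34.9° = 843.1 kN/m
Driving force T = W sinα = 1028·sin34.9° = 588.2 kN/m
Resisting force R = c_j·L + N'·tanφ = 29·20.8 + 843.1·tan41.5° = 603.2 + 745.9 = 1349.1 kN/m
FS = R / T = 1349.1 / 588.2 = 2.294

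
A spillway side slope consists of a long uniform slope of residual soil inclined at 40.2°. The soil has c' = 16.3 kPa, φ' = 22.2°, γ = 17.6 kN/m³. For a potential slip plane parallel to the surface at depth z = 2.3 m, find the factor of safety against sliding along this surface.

FS = 1.30

For an infinite slope with a slip plane parallel to the surface (no pore pressure): FS = [c' + γz cos²β tanφ'] / [γz sinβ cosβ].
γz = 17.6·2.3 = 40.48 kN/m²
Numerator = 16.3 + 40.48·cos²40.2°·tan22.2° = 16.3 + 40.48·0.5834·0.4081 = 25.937 kPa
Denominator = 40.48·sin40.2°·cos40.2° = 40.48·0.6455·0.7638 = 19.957 kPa
FS = 25.937 / 19.957 = 1.300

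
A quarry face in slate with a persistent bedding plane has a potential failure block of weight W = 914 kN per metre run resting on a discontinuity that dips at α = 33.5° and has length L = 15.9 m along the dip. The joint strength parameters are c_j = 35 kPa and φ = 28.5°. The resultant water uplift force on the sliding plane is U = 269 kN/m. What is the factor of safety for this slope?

FS = 1.63

Resolving the block weight along and normal to the plane and applying the Mohr–Coulomb strength on the joint:
N' = W cosα − U = 914·cos33.5° − 269 = 493.2 kN/m
Driving force T = W sinα = 914·sin33.5° = 504.5 kN/m
Resisting force R = c_j·L + N'·tanφ = 35·15.9 + 493.2·tan28.5° = 556.5 + 267.8 = 824.3 kN/m
FS = R / T = 824.3 / 504.5 = 1.634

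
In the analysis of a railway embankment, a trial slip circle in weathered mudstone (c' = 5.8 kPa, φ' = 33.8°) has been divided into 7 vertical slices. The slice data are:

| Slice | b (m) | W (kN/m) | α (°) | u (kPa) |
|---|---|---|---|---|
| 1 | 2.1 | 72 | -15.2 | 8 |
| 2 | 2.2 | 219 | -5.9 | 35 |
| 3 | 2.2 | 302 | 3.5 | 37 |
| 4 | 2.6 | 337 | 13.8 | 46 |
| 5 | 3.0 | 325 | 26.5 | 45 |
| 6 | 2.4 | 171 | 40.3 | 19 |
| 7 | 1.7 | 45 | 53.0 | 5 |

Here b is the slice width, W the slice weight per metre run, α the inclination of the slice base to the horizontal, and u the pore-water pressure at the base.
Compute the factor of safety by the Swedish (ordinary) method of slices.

Ordinary method of slices: FS = Σ[c'·Δl_i + (W_i cosα_i − u_i·Δl_i)·tanφ'] / Σ W_i sinα_i, with Δl_i = b_i / cosα_i.
Slice 1: Δl = 2.1/cos(-15.2°) = 2.176 m; N'_1 = 72·cos(-15.2°) − 8·2.176 = 52.1; c'Δl = 12.62; W sinα = -18.9
Slice 2: Δl = 2.2/cos(-5.9°) = 2.212 m; N'_2 = 219·cos(-5.9°) − 35·2.212 = 140.4; c'Δl = 12.83; W sinα = -22.5
Slice 3: Δl = 2.2/cos3.5° = 2.204 m; N'_3 = 302·cos3.5° − 37·2.204 = 219.9; c'Δl = 12.78; W sinα = 18.4
Slice 4: Δl = 2.6/cos13.8° = 2.677 m; N'_4 = 337·cos13.8° − 46·2.677 = 204.1; c'Δl = 15.53; W sinα = 80.4
Slice 5: Δl = 3.0/cos26.5° = 3.352 m; N'_5 = 325·cos26.5° − 45·3.352 = 140.0; c'Δl = 19.44; W sinα = 145.0
Slice 6: Δl = 2.4/cos40.3° = 3.147 m; N'_6 = 171·cos40.3° − 19·3.147 = 70.6; c'Δl = 18.25; W sinα = 110.6
Slice 7: Δl = 1.7/cos53.0° = 2.825 m; N'_7 = 45·cos53.0° − 5·2.825 = 13.0; c'Δl = 16.38; W sinα = 35.9
Σc'Δl = 107.8 kN/m; ΣN' = 840.1 kN/m; ΣW sinα = 349.0 kN/m
Resisting = 107.8 + 840.1·tan33.8° = 107.8 + 562.4 = 670.2 kN/m
FS = 670.2 / 349.0 = 1.921

FS = 1.92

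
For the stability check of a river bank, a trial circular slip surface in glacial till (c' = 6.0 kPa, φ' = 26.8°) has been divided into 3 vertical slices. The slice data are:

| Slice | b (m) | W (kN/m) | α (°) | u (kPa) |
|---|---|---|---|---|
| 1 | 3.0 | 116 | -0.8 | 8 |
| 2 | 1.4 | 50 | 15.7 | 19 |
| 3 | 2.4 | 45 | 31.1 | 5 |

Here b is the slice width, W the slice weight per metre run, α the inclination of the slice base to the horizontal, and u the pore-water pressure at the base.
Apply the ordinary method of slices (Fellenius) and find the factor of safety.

FS = 3.21

Ordinary method of slices: FS = Σ[c'·Δl_i + (W_i cosα_i − u_i·Δl_i)·tanφ'] / Σ W_i sinα_i, with Δl_i = b_i / cosα_i.
Slice 1: Δl = 3.0/cos(-0.8°) = 3.000 m; N'_1 = 116·cos(-0.8°) − 8·3.000 = 92.0; c'Δl = 18.00; W sinα = -1.6
Slice 2: Δl = 1.4/cos15.7° = 1.454 m; N'_2 = 50·cos15.7° − 19·1.454 = 20.5; c'Δl = 8.73; W sinα = 13.5
Slice 3: Δl = 2.4/cos31.1° = 2.803 m; N'_3 = 45·cos31.1° − 5·2.803 = 24.5; c'Δl = 16.82; W sinα = 23.2
Σc'Δl = 43.5 kN/m; ΣN' = 137.0 kN/m; ΣW sinα = 35.2 kN/m
Resisting = 43.5 + 137.0·tan26.8° = 43.5 + 69.2 = 112.8 kN/m
FS = 112.8 / 35.2 = 3.207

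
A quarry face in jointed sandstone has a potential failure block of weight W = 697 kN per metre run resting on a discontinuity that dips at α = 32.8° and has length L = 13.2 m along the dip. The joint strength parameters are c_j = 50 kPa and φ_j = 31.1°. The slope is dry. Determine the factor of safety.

FS = 2.68

Resolving the block weight along and normal to the plane and applying the Mohr–Coulomb strength on the joint:
N' = W cosα = 697·cos32.8° = 585.9 kN/m
Driving force T = W sinα = 697·sin32.8° = 377.6 kN/m
Resisting force R = c_j·L + N'·tanφ_j = 50·13.2 + 585.9·tan31.1° = 660.0 + 353.4 = 1013.4 kN/m
FS = R / T = 1013.4 / 377.6 = 2.684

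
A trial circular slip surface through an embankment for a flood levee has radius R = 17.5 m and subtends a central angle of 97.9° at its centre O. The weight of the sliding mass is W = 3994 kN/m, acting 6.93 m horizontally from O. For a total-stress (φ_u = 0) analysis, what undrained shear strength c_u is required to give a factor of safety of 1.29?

FS = c_u·L_a·R / (W·d), so c_u = FS·W·d / (L_a·R).
Arc length L_a = R·θ = 17.5·(97.9°·π/180) = 17.5·1.7087 = 29.90 m
c_u = 1.29·3994·6.93 / (29.90·17.5) = 35705.2 / 523.28 = 68.23 kPa

c_u = 68.2 kPa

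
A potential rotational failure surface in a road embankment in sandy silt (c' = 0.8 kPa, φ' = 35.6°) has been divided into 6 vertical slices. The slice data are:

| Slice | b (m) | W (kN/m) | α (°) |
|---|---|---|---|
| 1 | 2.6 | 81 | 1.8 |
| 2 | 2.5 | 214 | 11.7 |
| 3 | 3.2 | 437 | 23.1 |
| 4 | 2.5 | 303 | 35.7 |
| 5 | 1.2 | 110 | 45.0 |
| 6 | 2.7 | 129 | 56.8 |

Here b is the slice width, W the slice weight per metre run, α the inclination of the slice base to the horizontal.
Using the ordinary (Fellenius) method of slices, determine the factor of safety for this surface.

FS = 1.37

Ordinary method of slices: FS = Σ[c'·Δl_i + (W_i cosα_i)·tanφ'] / Σ W_i sinα_i, with Δl_i = b_i / cosα_i.
Slice 1: Δl = 2.6/cos1.8° = 2.601 m; N'_1 = 81·cos1.8° = 81.0; c'Δl = 2.08; W sinα = 2.5
Slice 2: Δl = 2.5/cos11.7° = 2.553 m; N'_2 = 214·cos11.7° = 209.6; c'Δl = 2.04; W sinα = 43.4
Slice 3: Δl = 3.2/cos23.1° = 3.479 m; N'_3 = 437·cos23.1° = 402.0; c'Δl = 2.78; W sinα = 171.5
Slice 4: Δl = 2.5/cos35.7° = 3.079 m; N'_4 = 303·cos35.7° = 246.1; c'Δl = 2.46; W sinα = 176.8
Slice 5: Δl = 1.2/cos45.0° = 1.697 m; N'_5 = 110·cos45.0° = 77.8; c'Δl = 1.36; W sinα = 77.8
Slice 6: Δl = 2.7/cos56.8° = 4.931 m; N'_6 = 129·cos56.8° = 70.6; c'Δl = 3.94; W sinα = 107.9
Σc'Δl = 14.7 kN/m; ΣN' = 1087.0 kN/m; ΣW sinα = 579.9 kN/m
Resisting = 14.7 + 1087.0·tan35.6° = 14.7 + 778.2 = 792.9 kN/m
FS = 792.9 / 579.9 = 1.367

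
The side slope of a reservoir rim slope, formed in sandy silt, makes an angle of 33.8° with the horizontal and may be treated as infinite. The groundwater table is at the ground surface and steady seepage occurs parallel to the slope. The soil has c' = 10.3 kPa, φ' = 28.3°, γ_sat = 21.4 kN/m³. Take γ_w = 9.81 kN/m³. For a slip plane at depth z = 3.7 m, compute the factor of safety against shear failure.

With seepage parallel to the slope and the water table at the surface, the effective normal stress on the slip plane uses the buoyant unit weight γ' = γ_sat − γ_w while the driving shear stress uses γ_sat:
FS = [c' + γ' z cos²β tanφ'] / [γ_sat z sinβ cosβ]
γ' = 21.4 − 9.81 = 11.59 kN/m³
Numerator = 10.3 + 11.59·3.7·cos²33.8°·tan28.3° = 10.3 + 11.59·3.7·0.6905·0.5384 = 26.245 kPa
Denominator = 21.4·3.7·sin33.8°·cos33.8° = 21.4·3.7·0.5563·0.8310 = 36.603 kPa
FS = 26.245 / 36.603 = 0.717

FS = 0.72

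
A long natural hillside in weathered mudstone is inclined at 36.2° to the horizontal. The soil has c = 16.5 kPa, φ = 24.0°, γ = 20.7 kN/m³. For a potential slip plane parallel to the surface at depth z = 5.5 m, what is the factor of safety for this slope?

FS = 0.91

For an infinite slope with a slip plane parallel to the surface (no pore pressure): FS = [c + γz cos²β tanφ] / [γz sinβ cosβ].
γz = 20.7·5.5 = 113.85 kN/m²
Numerator = 16.5 + 113.85·cos²36.2°·tan24.0° = 16.5 + 113.85·0.6512·0.4452 = 49.508 kPa
Denominator = 113.85·sin36.2°·cos36.2° = 113.85·0.5906·0.8070 = 54.260 kPa
FS = 49.508 / 54.260 = 0.912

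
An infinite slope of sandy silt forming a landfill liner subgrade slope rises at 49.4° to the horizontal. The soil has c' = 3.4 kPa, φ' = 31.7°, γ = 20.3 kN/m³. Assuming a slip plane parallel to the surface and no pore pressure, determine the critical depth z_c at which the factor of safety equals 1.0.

z_c = 0.72 m

Setting FS = 1.00 in FS = [c' + γz cos²β tanφ'] / [γz sinβ cosβ] and solving for z:
z = c' / [γ cosβ (FS·sinβ − cosβ·tanφ')]
  = 3.4 / [20.3·cos49.4°·(1.00·sin49.4° − cos49.4°·tan31.7°)]
  = 3.4 / [20.3·0.6508·(1.00·0.7593 − 0.6508·0.6176)]
  = 3.4 / 4.7208 = 0.720 m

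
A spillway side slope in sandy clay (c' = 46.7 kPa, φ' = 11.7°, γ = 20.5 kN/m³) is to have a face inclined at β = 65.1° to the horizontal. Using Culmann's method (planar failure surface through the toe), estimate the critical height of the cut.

Culmann's analysis gives the critical failure plane at α_cr = (β + φ')/2 = (65.1 + 11.7)/2 = 38.4°, and the critical height
H_c = (4c'/γ) · sinβ cosφ' / [1 − cos(β − φ')]
    = (4·46.7/20.5) · sin65.1°·cos11.7° / [1 − cos(53.4°)]
    = 9.112 · 0.9070·0.9792 / [1 − 0.5962]
    = 9.112 · 0.8882 / 0.4038
    = 20.04 m

H_c = 20.04 m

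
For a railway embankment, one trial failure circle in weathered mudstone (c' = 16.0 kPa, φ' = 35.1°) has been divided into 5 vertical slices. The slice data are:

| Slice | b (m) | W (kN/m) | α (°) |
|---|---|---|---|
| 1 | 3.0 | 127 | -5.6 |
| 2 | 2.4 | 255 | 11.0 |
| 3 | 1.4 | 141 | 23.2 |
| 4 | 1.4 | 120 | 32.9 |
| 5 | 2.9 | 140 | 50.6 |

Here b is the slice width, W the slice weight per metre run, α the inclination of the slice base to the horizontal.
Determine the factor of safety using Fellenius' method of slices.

FS = 2.64

Ordinary method of slices: FS = Σ[c'·Δl_i + (W_i cosα_i)·tanφ'] / Σ W_i sinα_i, with Δl_i = b_i / cosα_i.
Slice 1: Δl = 3.0/cos(-5.6°) = 3.014 m; N'_1 = 127·cos(-5.6°) = 126.4; c'Δl = 48.23; W sinα = -12.4
Slice 2: Δl = 2.4/cos11.0° = 2.445 m; N'_2 = 255·cos11.0° = 250.3; c'Δl = 39.12; W sinα = 48.7
Slice 3: Δl = 1.4/cos23.2° = 1.523 m; N'_3 = 141·cos23.2° = 129.6; c'Δl = 24.37; W sinα = 55.5
Slice 4: Δl = 1.4/cos32.9° = 1.667 m; N'_4 = 120·cos32.9° = 100.8; c'Δl = 26.68; W sinα = 65.2
Slice 5: Δl = 2.9/cos50.6° = 4.569 m; N'_5 = 140·cos50.6° = 88.9; c'Δl = 73.10; W sinα = 108.2
Σc'Δl = 211.5 kN/m; ΣN' = 695.9 kN/m; ΣW sinα = 265.2 kN/m
Resisting = 211.5 + 695.9·tan35.1° = 211.5 + 489.1 = 700.6 kN/m
FS = 700.6 / 265.2 = 2.642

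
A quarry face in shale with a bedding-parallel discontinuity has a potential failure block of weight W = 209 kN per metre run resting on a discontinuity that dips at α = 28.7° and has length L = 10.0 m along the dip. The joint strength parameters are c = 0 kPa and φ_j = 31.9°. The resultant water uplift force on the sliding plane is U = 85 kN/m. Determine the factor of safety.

FS = 0.61

Resolving the block weight along and normal to the plane and applying the Mohr–Coulomb strength on the joint:
N' = W cosα − U = 209·cos28.7° − 85 = 98.3 kN/m
Driving force T = W sinα = 209·sin28.7° = 100.4 kN/m
Resisting force R = c·L + N'·tanφ_j = 0·10.0 + 98.3·tan31.9° = 0.0 + 61.2 = 61.2 kN/m
FS = R / T = 61.2 / 100.4 = 0.610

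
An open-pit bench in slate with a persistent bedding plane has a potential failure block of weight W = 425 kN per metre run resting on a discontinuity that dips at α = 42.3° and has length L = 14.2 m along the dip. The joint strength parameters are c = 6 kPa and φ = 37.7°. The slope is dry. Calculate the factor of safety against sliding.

FS = 1.15

Resolving the block weight along and normal to the plane and applying the Mohr–Coulomb strength on the joint:
N' = W cosα = 425·cos42.3° = 314.3 kN/m
Driving force T = W sinα = 425·sin42.3° = 286.0 kN/m
Resisting force R = c·L + N'·tanφ = 6·14.2 + 314.3·tan37.7° = 85.2 + 243.0 = 328.2 kN/m
FS = R / T = 328.2 / 286.0 = 1.147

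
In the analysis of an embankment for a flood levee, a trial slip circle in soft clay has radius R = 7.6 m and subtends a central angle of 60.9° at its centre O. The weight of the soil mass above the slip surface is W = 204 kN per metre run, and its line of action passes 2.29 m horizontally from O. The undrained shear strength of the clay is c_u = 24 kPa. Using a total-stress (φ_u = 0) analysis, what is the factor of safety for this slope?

FS = 3.15

Taking moments about the centre O, the resisting moment is provided by the undrained shear strength acting along the arc:
Arc length L_a = R·θ = 7.6·(60.9°·π/180) = 7.6·1.0629 = 8.08 m
M_R = c_u·L_a·R = 24·8.08·7.6 = 1473.4 kN·m/m
M_D = W·d = 204·2.29 = 467.2 kN·m/m
FS = M_R / M_D = 1473.4 / 467.2 = 3.154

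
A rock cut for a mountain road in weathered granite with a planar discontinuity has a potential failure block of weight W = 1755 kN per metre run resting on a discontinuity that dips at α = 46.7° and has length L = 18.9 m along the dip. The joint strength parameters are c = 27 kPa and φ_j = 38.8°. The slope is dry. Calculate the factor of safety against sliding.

FS = 1.16

Resolving the block weight along and normal to the plane and applying the Mohr–Coulomb strength on the joint:
N' = W cosα = 1755·cos46.7° = 1203.6 kN/m
Driving force T = W sinα = 1755·sin46.7° = 1277.2 kN/m
Resisting force R = c·L + N'·tanφ_j = 27·18.9 + 1203.6·tan38.8° = 510.3 + 967.7 = 1478.0 kN/m
FS = R / T = 1478.0 / 1277.2 = 1.157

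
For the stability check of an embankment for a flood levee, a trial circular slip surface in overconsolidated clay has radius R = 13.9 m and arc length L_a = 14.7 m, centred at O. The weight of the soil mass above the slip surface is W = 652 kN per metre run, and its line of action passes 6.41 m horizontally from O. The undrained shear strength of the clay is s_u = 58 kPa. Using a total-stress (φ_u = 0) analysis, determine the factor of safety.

Taking moments about the centre O, the resisting moment is provided by the undrained shear strength acting along the arc:
M_R = s_u·L_a·R = 58·14.70·13.9 = 11851.1 kN·m/m
M_D = W·d = 652·6.41 = 4179.3 kN·m/m
FS = M_R / M_D = 11851.1 / 4179.3 = 2.836

FS = 2.84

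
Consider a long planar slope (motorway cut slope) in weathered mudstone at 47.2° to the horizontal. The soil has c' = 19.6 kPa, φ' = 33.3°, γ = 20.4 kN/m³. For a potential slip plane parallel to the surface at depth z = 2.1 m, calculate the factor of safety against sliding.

For an infinite slope with a slip plane parallel to the surface (no pore pressure): FS = [c' + γz cos²β tanφ'] / [γz sinβ cosβ].
γz = 20.4·2.1 = 42.84 kN/m²
Numerator = 19.6 + 42.84·cos²47.2°·tan33.3° = 19.6 + 42.84·0.4616·0.6569 = 32.591 kPa
Denominator = 42.84·sin47.2°·cos47.2° = 42.84·0.7337·0.6794 = 21.357 kPa
FS = 32.591 / 21.357 = 1.526

FS = 1.53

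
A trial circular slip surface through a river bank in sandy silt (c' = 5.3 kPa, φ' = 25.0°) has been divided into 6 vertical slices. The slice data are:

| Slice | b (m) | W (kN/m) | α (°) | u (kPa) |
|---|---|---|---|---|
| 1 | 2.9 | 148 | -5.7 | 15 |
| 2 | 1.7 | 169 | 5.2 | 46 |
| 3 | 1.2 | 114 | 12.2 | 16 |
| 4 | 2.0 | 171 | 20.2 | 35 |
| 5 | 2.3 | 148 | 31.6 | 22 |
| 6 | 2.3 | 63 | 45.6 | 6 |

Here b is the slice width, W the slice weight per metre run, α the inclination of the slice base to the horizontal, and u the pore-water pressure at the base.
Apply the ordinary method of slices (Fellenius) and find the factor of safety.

Ordinary method of slices: FS = Σ[c'·Δl_i + (W_i cosα_i − u_i·Δl_i)·tanφ'] / Σ W_i sinα_i, with Δl_i = b_i / cosα_i.
Slice 1: Δl = 2.9/cos(-5.7°) = 2.914 m; N'_1 = 148·cos(-5.7°) − 15·2.914 = 103.6; c'Δl = 15.45; W sinα = -14.7
Slice 2: Δl = 1.7/cos5.2° = 1.707 m; N'_2 = 169·cos5.2° − 46·1.707 = 89.8; c'Δl = 9.05; W sinα = 15.3
Slice 3: Δl = 1.2/cos12.2° = 1.228 m; N'_3 = 114·cos12.2° − 16·1.228 = 91.8; c'Δl = 6.51; W sinα = 24.1
Slice 4: Δl = 2.0/cos20.2° = 2.131 m; N'_4 = 171·cos20.2° − 35·2.131 = 85.9; c'Δl = 11.29; W sinα = 59.0
Slice 5: Δl = 2.3/cos31.6° = 2.700 m; N'_5 = 148·cos31.6° − 22·2.700 = 66.6; c'Δl = 14.31; W sinα = 77.5
Slice 6: Δl = 2.3/cos45.6° = 3.287 m; N'_6 = 63·cos45.6° − 6·3.287 = 24.4; c'Δl = 17.42; W sinα = 45.0
Σc'Δl = 74.0 kN/m; ΣN' = 462.0 kN/m; ΣW sinα = 206.3 kN/m
Resisting = 74.0 + 462.0·tan25.0° = 74.0 + 215.4 = 289.5 kN/m
FS = 289.5 / 206.3 = 1.403

FS = 1.40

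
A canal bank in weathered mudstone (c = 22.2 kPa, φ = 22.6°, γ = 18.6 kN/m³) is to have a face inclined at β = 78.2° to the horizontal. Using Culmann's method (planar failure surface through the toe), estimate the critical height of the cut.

Culmann's analysis gives the critical failure plane at α_cr = (β + φ)/2 = (78.2 + 22.6)/2 = 50.4°, and the critical height
H_c = (4c/γ) · sinβ cosφ / [1 − cos(β − φ)]
    = (4·22.2/18.6) · sin78.2°·cos22.6° / [1 − cos(55.6°)]
    = 4.774 · 0.9789·0.9232 / [1 − 0.5650]
    = 4.774 · 0.9037 / 0.4350
    = 9.92 m

H_c = 9.92 m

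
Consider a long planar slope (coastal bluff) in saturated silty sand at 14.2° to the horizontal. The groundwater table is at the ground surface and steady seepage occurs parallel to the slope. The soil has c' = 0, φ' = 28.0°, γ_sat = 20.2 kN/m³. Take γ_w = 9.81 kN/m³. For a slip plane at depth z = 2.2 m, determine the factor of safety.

With seepage parallel to the slope and the water table at the surface, the effective normal stress on the slip plane uses the buoyant unit weight γ' = γ_sat − γ_w while the driving shear stress uses γ_sat:
FS = [c' + γ' z cos²β tanφ'] / [γ_sat z sinβ cosβ]
(For c' = 0 this reduces to FS = (γ'/γ_sat)·tanφ'/tanβ.)
γ' = 20.2 − 9.81 = 10.39 kN/m³
Numerator = 0.0 + 10.39·2.2·cos²14.2°·tan28.0° = 0.0 + 10.39·2.2·0.9398·0.5317 = 11.422 kPa
Denominator = 20.2·2.2·sin14.2°·cos14.2° = 20.2·2.2·0.2453·0.9694 = 10.568 kPa
FS = 11.422 / 10.568 = 1.081

FS = 1.08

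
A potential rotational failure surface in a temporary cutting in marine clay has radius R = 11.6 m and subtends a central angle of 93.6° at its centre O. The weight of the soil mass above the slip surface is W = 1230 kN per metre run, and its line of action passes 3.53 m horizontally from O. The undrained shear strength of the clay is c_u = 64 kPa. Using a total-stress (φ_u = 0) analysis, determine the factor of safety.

FS = 3.24

Taking moments about the centre O, the resisting moment is provided by the undrained shear strength acting along the arc:
Arc length L_a = R·θ = 11.6·(93.6°·π/180) = 11.6·1.6336 = 18.95 m
M_R = c_u·L_a·R = 64·18.95·11.6 = 14068.5 kN·m/m
M_D = W·d = 1230·3.53 = 4341.9 kN·m/m
FS = M_R / M_D = 14068.5 / 4341.9 = 3.240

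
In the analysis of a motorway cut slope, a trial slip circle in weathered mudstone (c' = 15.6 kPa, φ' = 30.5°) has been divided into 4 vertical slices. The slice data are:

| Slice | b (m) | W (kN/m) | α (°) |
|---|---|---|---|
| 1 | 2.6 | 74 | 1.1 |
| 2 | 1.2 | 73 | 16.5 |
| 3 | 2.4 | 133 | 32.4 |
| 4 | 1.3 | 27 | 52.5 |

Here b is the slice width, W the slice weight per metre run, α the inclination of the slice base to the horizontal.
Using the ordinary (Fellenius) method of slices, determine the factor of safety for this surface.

Ordinary method of slices: FS = Σ[c'·Δl_i + (W_i cosα_i)·tanφ'] / Σ W_i sinα_i, with Δl_i = b_i / cosα_i.
Slice 1: Δl = 2.6/cos1.1° = 2.600 m; N'_1 = 74·cos1.1° = 74.0; c'Δl = 40.57; W sinα = 1.4
Slice 2: Δl = 1.2/cos16.5° = 1.252 m; N'_2 = 73·cos16.5° = 70.0; c'Δl = 19.52; W sinα = 20.7
Slice 3: Δl = 2.4/cos32.4° = 2.842 m; N'_3 = 133·cos32.4° = 112.3; c'Δl = 44.34; W sinα = 71.3
Slice 4: Δl = 1.3/cos52.5° = 2.135 m; N'_4 = 27·cos52.5° = 16.4; c'Δl = 33.31; W sinα = 21.4
Σc'Δl = 137.7 kN/m; ΣN' = 272.7 kN/m; ΣW sinα = 114.8 kN/m
Resisting = 137.7 + 272.7·tan30.5° = 137.7 + 160.6 = 298.4 kN/m
FS = 298.4 / 114.8 = 2.598

FS = 2.60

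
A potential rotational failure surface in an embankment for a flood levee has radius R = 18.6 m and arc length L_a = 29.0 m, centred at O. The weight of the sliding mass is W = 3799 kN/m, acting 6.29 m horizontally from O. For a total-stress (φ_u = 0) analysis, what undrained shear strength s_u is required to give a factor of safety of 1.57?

FS = s_u·L_a·R / (W·d), so s_u = FS·W·d / (L_a·R).
s_u = 1.57·3799·6.29 / (29.00·18.6) = 37516.3 / 539.40 = 69.55 kPa

s_u = 69.6 kPa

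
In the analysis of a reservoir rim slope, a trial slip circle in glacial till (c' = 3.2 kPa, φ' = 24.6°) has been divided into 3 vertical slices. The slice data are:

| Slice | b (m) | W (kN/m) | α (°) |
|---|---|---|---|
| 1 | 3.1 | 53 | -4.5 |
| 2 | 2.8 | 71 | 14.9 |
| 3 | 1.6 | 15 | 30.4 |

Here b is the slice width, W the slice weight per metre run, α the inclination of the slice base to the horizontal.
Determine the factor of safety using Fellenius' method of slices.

Ordinary method of slices: FS = Σ[c'·Δl_i + (W_i cosα_i)·tanφ'] / Σ W_i sinα_i, with Δl_i = b_i / cosα_i.
Slice 1: Δl = 3.1/cos(-4.5°) = 3.110 m; N'_1 = 53·cos(-4.5°) = 52.8; c'Δl = 9.95; W sinα = -4.2
Slice 2: Δl = 2.8/cos14.9° = 2.897 m; N'_2 = 71·cos14.9° = 68.6; c'Δl = 9.27; W sinα = 18.3
Slice 3: Δl = 1.6/cos30.4° = 1.855 m; N'_3 = 15·cos30.4° = 12.9; c'Δl = 5.94; W sinα = 7.6
Σc'Δl = 25.2 kN/m; ΣN' = 134.4 kN/m; ΣW sinα = 21.7 kN/m
Resisting = 25.2 + 134.4·tan24.6° = 25.2 + 61.5 = 86.7 kN/m
FS = 86.7 / 21.7 = 3.997

FS = 4.00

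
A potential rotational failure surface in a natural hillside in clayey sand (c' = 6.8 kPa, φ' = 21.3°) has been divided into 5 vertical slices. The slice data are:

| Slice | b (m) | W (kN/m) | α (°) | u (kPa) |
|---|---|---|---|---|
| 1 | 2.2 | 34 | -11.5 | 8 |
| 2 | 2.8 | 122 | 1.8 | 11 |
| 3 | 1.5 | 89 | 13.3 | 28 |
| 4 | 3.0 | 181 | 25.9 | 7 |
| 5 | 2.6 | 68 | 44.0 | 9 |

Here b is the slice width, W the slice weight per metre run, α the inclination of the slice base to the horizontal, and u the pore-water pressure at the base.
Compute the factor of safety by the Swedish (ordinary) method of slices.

FS = 1.47

Ordinary method of slices: FS = Σ[c'·Δl_i + (W_i cosα_i − u_i·Δl_i)·tanφ'] / Σ W_i sinα_i, with Δl_i = b_i / cosα_i.
Slice 1: Δl = 2.2/cos(-11.5°) = 2.245 m; N'_1 = 34·cos(-11.5°) − 8·2.245 = 15.4; c'Δl = 15.27; W sinα = -6.8
Slice 2: Δl = 2.8/cos1.8° = 2.801 m; N'_2 = 122·cos1.8° − 11·2.801 = 91.1; c'Δl = 19.05; W sinα = 3.8
Slice 3: Δl = 1.5/cos13.3° = 1.541 m; N'_3 = 89·cos13.3° − 28·1.541 = 43.5; c'Δl = 10.48; W sinα = 20.5
Slice 4: Δl = 3.0/cos25.9° = 3.335 m; N'_4 = 181·cos25.9° − 7·3.335 = 139.5; c'Δl = 22.68; W sinα = 79.1
Slice 5: Δl = 2.6/cos44.0° = 3.614 m; N'_5 = 68·cos44.0° − 9·3.614 = 16.4; c'Δl = 24.58; W sinα = 47.2
Σc'Δl = 92.1 kN/m; ΣN' = 305.8 kN/m; ΣW sinα = 143.8 kN/m
Resisting = 92.1 + 305.8·tan21.3° = 92.1 + 119.2 = 211.3 kN/m
FS = 211.3 / 143.8 = 1.469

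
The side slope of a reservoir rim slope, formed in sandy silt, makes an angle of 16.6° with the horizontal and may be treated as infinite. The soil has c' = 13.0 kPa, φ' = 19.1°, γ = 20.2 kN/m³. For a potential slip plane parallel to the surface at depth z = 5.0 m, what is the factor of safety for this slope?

FS = 1.63

For an infinite slope with a slip plane parallel to the surface (no pore pressure): FS = [c' + γz cos²β tanφ'] / [γz sinβ cosβ].
γz = 20.2·5.0 = 101.00 kN/m²
Numerator = 13.0 + 101.00·cos²16.6°·tan19.1° = 13.0 + 101.00·0.9184·0.3463 = 45.120 kPa
Denominator = 101.00·sin16.6°·cos16.6° = 101.00·0.2857·0.9583 = 27.652 kPa
FS = 45.120 / 27.652 = 1.632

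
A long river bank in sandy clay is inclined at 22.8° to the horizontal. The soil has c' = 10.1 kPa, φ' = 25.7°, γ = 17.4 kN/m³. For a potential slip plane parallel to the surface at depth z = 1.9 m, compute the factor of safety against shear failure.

For an infinite slope with a slip plane parallel to the surface (no pore pressure): FS = [c' + γz cos²β tanφ'] / [γz sinβ cosβ].
γz = 17.4·1.9 = 33.06 kN/m²
Numerator = 10.1 + 33.06·cos²22.8°·tan25.7° = 10.1 + 33.06·0.8498·0.4813 = 23.621 kPa
Denominator = 33.06·sin22.8°·cos22.8° = 33.06·0.3875·0.9219 = 11.810 kPa
FS = 23.621 / 11.810 = 2.000

FS = 2.00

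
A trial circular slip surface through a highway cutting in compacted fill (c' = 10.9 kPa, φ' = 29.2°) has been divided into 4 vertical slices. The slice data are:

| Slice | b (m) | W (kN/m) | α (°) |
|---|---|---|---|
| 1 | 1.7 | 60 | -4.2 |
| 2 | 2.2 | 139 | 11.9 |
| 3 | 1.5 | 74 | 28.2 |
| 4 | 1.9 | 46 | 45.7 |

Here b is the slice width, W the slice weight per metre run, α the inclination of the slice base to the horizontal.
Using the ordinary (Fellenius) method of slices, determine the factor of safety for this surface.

Ordinary method of slices: FS = Σ[c'·Δl_i + (W_i cosα_i)·tanφ'] / Σ W_i sinα_i, with Δl_i = b_i / cosα_i.
Slice 1: Δl = 1.7/cos(-4.2°) = 1.705 m; N'_1 = 60·cos(-4.2°) = 59.8; c'Δl = 18.58; W sinα = -4.4
Slice 2: Δl = 2.2/cos11.9° = 2.248 m; N'_2 = 139·cos11.9° = 136.0; c'Δl = 24.51; W sinα = 28.7
Slice 3: Δl = 1.5/cos28.2° = 1.702 m; N'_3 = 74·cos28.2° = 65.2; c'Δl = 18.55; W sinα = 35.0
Slice 4: Δl = 1.9/cos45.7° = 2.720 m; N'_4 = 46·cos45.7° = 32.1; c'Δl = 29.65; W sinα = 32.9
Σc'Δl = 91.3 kN/m; ΣN' = 293.2 kN/m; ΣW sinα = 92.2 kN/m
Resisting = 91.3 + 293.2·tan29.2° = 91.3 + 163.9 = 255.2 kN/m
FS = 255.2 / 92.2 = 2.769

FS = 2.77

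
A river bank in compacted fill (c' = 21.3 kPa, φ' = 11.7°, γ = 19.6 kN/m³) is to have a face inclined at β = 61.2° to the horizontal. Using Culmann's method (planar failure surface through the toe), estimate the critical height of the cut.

H_c = 10.64 m

Culmann's analysis gives the critical failure plane at α_cr = (β + φ')/2 = (61.2 + 11.7)/2 = 36.5°, and the critical height
H_c = (4c'/γ) · sinβ cosφ' / [1 − cos(β − φ')]
    = (4·21.3/19.6) · sin61.2°·cos11.7° / [1 − cos(49.5°)]
    = 4.347 · 0.8763·0.9792 / [1 − 0.6494]
    = 4.347 · 0.8581 / 0.3506
    = 10.64 m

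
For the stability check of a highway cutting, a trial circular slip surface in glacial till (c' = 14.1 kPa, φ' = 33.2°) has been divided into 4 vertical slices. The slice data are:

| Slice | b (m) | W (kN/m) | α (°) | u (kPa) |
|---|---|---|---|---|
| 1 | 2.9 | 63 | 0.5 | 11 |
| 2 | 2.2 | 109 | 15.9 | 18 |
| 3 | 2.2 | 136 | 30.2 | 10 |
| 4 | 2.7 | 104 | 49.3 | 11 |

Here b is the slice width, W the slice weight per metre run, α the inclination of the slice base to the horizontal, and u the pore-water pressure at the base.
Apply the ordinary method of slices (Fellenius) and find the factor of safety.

Ordinary method of slices: FS = Σ[c'·Δl_i + (W_i cosα_i − u_i·Δl_i)·tanφ'] / Σ W_i sinα_i, with Δl_i = b_i / cosα_i.
Slice 1: Δl = 2.9/cos0.5° = 2.900 m; N'_1 = 63·cos0.5° − 11·2.900 = 31.1; c'Δl = 40.89; W sinα = 0.5
Slice 2: Δl = 2.2/cos15.9° = 2.288 m; N'_2 = 109·cos15.9° − 18·2.288 = 63.7; c'Δl = 32.25; W sinα = 29.9
Slice 3: Δl = 2.2/cos30.2° = 2.545 m; N'_3 = 136·cos30.2° − 10·2.545 = 92.1; c'Δl = 35.89; W sinα = 68.4
Slice 4: Δl = 2.7/cos49.3° = 4.140 m; N'_4 = 104·cos49.3° − 11·4.140 = 22.3; c'Δl = 58.38; W sinα = 78.8
Σc'Δl = 167.4 kN/m; ΣN' = 209.1 kN/m; ΣW sinα = 177.7 kN/m
Resisting = 167.4 + 209.1·tan33.2° = 167.4 + 136.8 = 304.3 kN/m
FS = 304.3 / 177.7 = 1.712

FS = 1.71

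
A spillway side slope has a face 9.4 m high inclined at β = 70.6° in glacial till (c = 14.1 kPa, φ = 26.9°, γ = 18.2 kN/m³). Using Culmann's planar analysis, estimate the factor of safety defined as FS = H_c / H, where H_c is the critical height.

FS = 1.00

H_c = (4c/γ) · sinβ cosφ / [1 − cos(β − φ)]
    = (4·14.1/18.2) · sin70.6°·cos26.9° / [1 − cos43.7°]
    = 3.099 · 0.8412 / 0.2770 = 9.41 m
FS = H_c / H = 9.41 / 9.4 = 1.001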